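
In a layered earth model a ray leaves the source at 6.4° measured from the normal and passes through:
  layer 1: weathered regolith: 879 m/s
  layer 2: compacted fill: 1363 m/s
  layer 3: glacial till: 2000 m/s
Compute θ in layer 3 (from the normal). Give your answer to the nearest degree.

15°

Ray parameter p = sin 6.4° / 879 = 1.2681e-04 s/m.
sin θ_3 = p·V_3 = 1.2681e-04 × 2000 = 0.2536.
θ_3 = arcsin 0.2536 = 14.69°.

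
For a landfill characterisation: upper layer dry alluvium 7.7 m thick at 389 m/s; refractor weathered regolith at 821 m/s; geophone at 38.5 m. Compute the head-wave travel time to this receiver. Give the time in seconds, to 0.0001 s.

0.0818 s

θ_c = arcsin(V₁/V₂) = arcsin(389/821) = 28.28°, cos θ_c = 0.8806.
Intercept time tᵢ = 2h cos θ_c / V₁ = 2·7.7·0.8806/389 = 0.03486 s.
t = x/V₂ + tᵢ = 38.5/821 + 0.03486 = 0.08176 s.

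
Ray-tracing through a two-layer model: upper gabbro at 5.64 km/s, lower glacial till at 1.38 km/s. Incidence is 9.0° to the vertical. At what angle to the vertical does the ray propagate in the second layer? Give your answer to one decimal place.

Snell's law: sin θ₂ = (V₂/V₁)·sin θ₁ = (1.38/5.64)·sin 9.0° = 0.0383.
θ₂ = sin⁻¹(0.0383) = 2.19° (from vertical).

2.2°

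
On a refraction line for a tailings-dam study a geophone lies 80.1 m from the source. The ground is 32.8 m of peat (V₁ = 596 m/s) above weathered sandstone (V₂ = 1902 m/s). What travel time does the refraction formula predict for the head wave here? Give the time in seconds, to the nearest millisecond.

θ_c = arcsin(V₁/V₂) = arcsin(596/1902) = 18.26°, cos θ_c = 0.9496.
Intercept time tᵢ = 2h cos θ_c / V₁ = 2·32.8·0.9496/596 = 0.10452 s.
t = x/V₂ + tᵢ = 80.1/1902 + 0.10452 = 0.14664 s.

0.147 s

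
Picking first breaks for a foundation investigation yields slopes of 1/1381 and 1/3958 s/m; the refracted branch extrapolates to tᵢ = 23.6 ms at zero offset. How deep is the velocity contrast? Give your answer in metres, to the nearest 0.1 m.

θ_c = arcsin(1381/3958) = 20.42°; cos θ_c = 0.9372.
tᵢ = 2h cos θ_c/V₁ ⇒ h = tᵢ·V₁/(2 cos θ_c) = 0.0236·1381/(2·0.9372) = 17.39 m.

17.4 m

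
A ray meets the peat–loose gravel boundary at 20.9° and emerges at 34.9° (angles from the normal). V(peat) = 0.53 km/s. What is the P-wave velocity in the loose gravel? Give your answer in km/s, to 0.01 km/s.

sin 20.9° = 0.3567; sin 34.9° = 0.5721.
V₂ = V₁·(sin θ₂/sin θ₁) = 0.53·(0.5721/0.3567) = 0.85 km/s.

0.85 km/s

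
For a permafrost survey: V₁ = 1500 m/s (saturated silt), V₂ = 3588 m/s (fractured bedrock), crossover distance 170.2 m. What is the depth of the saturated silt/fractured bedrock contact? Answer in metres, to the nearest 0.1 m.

x_cross = 2h·√((V₂+V₁)/(V₂−V₁)) → h = x_cross / (2·√((V₂+V₁)/(V₂−V₁))).
√((V₂+V₁)/(V₂−V₁)) = √((3588+1500)/(3588−1500)) = 1.5610.
h = 170.2 / (2·1.5610) = 54.52 m.

54.5 m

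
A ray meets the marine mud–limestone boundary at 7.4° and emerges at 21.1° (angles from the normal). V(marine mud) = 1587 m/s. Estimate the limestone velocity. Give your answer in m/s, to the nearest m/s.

Snell's law: sin 7.4°/V₁ = sin 21.1°/V₂.
V₂ = V₁·sin 21.1°/sin 7.4° = 1587 × 2.7951 = 4435.83 m/s.

4436 m/s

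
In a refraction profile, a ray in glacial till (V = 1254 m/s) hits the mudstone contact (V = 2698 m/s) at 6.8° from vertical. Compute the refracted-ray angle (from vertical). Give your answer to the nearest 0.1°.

14.8°

sin θ₁/V₁ = sin θ₂/V₂ ⇒ sin θ₂ = 2698·sin 6.8°/1254 = 2698·0.1184/1254 = 0.2547.
θ₂ = arcsin 0.2547 = 14.76° from the normal.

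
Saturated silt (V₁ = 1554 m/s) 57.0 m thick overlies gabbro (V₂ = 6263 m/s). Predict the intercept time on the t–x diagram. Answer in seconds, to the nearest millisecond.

0.071 s

θ_c = arcsin(V₁/V₂) = arcsin(1554/6263) = 14.37°; cos θ_c = 0.9687.
tᵢ = 2h·cos θ_c / V₁ = 2·57.0·0.9687 / 1554 = 0.07107 s.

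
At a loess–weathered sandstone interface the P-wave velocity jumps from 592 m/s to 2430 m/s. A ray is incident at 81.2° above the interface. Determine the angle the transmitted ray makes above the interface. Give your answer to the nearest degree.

51°

Angle from the normal: 90° − 81.2° = 8.8°.
Snell's law: sin θ₂ = (V₂/V₁)·sin θ₁ = (2430/592)·sin 8.8° = 0.6280.
θ₂ = sin⁻¹(0.6280) = 38.90° (from vertical).
From the interface: 90° − 38.90° = 51.10°.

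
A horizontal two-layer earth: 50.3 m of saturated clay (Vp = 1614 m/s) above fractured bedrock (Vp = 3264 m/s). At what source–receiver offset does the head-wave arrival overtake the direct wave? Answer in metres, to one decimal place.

173.0 m

x_cross = 2h·√((V₂+V₁)/(V₂−V₁)).
(V₂+V₁)/(V₂−V₁) = (3264+1614)/(3264−1614) = 2.9564; √ = 1.7194.
x_cross = 2·50.3·1.7194 = 172.97 m.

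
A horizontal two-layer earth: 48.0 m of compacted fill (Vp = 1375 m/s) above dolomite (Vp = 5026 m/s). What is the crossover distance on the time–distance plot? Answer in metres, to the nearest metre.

127 m

θ_c = arcsin(1375/5026) = 15.88°, so cos θ_c = 0.9618 and tᵢ = 2h cos θ_c/V₁ = 0.0672 s.
At crossover x/V₁ = x/V₂ + tᵢ ⇒ x = tᵢ/(1/V₁ − 1/V₂) = 0.06715/(7.2727e-04 − 1.9897e-04) = 127.11 m.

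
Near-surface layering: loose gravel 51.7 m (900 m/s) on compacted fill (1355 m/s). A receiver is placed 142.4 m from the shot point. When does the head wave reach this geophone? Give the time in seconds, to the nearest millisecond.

0.191 s

θ_c = arcsin(V₁/V₂) = arcsin(900/1355) = 41.62°, cos θ_c = 0.7475.
Intercept time tᵢ = 2h cos θ_c / V₁ = 2·51.7·0.7475/900 = 0.08589 s.
t = x/V₂ + tᵢ = 142.4/1355 + 0.08589 = 0.19098 s.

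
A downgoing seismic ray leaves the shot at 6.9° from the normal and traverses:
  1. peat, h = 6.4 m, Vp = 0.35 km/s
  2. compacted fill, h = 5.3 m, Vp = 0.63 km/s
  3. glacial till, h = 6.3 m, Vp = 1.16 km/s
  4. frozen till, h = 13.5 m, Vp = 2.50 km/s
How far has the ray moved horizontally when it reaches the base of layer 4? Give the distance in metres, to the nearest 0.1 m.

p = sin θ₁/V₁ = sin 6.9°/0.35 = 3.4325e-01 s/km is conserved through the stack.
Layer 1: θ = 6.90°; offset = 6.4·tan 6.90° = 0.774 m.
Layer 2: sin θ = p·0.63 = 0.2162 → θ = 12.49°; offset = 5.3·tan 12.49° = 1.174 m.
Layer 3: sin θ = p·1.16 = 0.3982 → θ = 23.46°; offset = 6.3·tan 23.46° = 2.735 m.
Layer 4: sin θ = p·2.50 = 0.8581 → θ = 59.11°; offset = 13.5·tan 59.11° = 22.562 m.
Σ offsets = 27.245 m.

27.2 m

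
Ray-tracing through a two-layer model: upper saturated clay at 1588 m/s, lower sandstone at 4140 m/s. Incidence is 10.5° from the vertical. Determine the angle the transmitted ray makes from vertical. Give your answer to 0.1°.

28.4°

sin θ₁/V₁ = sin θ₂/V₂ ⇒ sin θ₂ = 4140·sin 10.5°/1588 = 4140·0.1822/1588 = 0.4751.
θ₂ = arcsin 0.4751 = 28.37° from the normal.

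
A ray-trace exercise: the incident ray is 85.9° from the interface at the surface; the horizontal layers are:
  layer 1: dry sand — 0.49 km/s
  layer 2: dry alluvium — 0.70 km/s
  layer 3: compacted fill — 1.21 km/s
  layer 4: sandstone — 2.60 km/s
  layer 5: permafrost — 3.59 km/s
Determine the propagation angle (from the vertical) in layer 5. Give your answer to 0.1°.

31.6°

From the normal: θ₁ = 90° − 85.9° = 4.1°.
Snell's law across each interface conserves sin θ / V, so sin θ_5 = V_5·sin θ₁/V₁.
sin θ_5 = 3.59 × sin 4.1° / 0.49 = 0.5238.
θ_5 = arcsin 0.5238 = 31.59°.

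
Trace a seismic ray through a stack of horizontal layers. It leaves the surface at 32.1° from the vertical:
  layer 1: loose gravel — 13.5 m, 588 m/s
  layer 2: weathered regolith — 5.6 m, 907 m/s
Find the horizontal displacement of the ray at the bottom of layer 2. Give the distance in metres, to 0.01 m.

Ray parameter p = sin 32.1° / 588 m/s = 9.0374e-04 s/m.
Layer 1: θ = 32.10°; offset = 13.5·tan 32.10° = 8.4685 m.
Layer 2: sin θ = p·907 = 0.8197 → θ = 55.05°; offset = 5.6·tan 55.05° = 8.0137 m.
Total horizontal offset = 16.4822 m.

16.48 m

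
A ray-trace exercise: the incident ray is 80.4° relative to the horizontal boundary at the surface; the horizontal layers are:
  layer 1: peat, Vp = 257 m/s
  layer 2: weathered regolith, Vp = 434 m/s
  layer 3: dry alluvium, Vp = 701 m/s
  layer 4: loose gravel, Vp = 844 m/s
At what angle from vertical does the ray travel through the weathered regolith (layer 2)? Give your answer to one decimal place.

16.4°

From the normal: θ₁ = 90° − 80.4° = 9.6°.
Ray parameter p = sin 9.6° / 257 = 6.4891e-04 s/m.
sin θ_2 = p·V_2 = 6.4891e-04 × 434 = 0.2816.
θ_2 = 16.36° from the vertical.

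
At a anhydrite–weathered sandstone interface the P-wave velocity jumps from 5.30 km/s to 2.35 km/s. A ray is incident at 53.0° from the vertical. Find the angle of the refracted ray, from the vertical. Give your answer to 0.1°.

20.7°

Snell's law: sin θ₂ = (V₂/V₁)·sin θ₁ = (2.35/5.30)·sin 53.0° = 0.3541.
θ₂ = sin⁻¹(0.3541) = 20.74° (from vertical).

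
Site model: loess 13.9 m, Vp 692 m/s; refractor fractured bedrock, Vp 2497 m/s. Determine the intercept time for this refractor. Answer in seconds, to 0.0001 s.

θ_c = arcsin(V₁/V₂) = arcsin(692/2497) = 16.09°; cos θ_c = 0.9608.
tᵢ = 2h·cos θ_c / V₁ = 2·13.9·0.9608 / 692 = 0.03860 s.

0.0386 s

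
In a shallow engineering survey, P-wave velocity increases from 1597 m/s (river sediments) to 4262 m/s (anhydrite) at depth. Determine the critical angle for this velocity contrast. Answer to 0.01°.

Critical incidence: sin θ_c = V₁/V₂ = 1597/4262 = 0.3747.
θ_c = arcsin 0.3747 = 22.01°.

22.01°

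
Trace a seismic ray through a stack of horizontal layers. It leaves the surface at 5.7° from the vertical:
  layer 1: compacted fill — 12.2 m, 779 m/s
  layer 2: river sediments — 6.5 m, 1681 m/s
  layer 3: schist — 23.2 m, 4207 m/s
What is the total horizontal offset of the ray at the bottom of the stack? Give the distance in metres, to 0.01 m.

Apply Snell's law at each interface; in layer i the horizontal offset is hᵢ·tan θᵢ.
Layer 1: θ = 5.70°; offset = 12.2·tan 5.70° = 1.2177 m.
Layer 2: sin θ = 1681·sin 5.7°/779 = 0.2143, θ = 12.38°; offset = 6.5·tan 12.38° = 1.4262 m.
Layer 3: sin θ = 4207·sin 5.7°/779 = 0.5364, θ = 32.44°; offset = 23.2·tan 32.44° = 14.7444 m.
Total horizontal offset = 17.3884 m.

17.39 m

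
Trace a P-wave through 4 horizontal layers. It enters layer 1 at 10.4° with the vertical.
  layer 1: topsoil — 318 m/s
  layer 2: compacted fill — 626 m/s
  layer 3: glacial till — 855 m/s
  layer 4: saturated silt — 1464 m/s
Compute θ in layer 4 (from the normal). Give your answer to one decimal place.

Ray parameter p = sin 10.4° / 318 = 5.6767e-04 s/m.
sin θ_4 = p·V_4 = 5.6767e-04 × 1464 = 0.8311.
θ_4 = 56.21° from the vertical.

56.2°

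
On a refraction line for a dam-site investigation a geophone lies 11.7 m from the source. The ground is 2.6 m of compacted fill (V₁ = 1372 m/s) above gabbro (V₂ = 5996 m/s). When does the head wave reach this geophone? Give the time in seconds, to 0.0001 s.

0.0056 s

θ_c = arcsin(V₁/V₂) = arcsin(1372/5996) = 13.23°, cos θ_c = 0.9735.
Intercept time tᵢ = 2h cos θ_c / V₁ = 2·2.6·0.9735/1372 = 0.00369 s.
t = x/V₂ + tᵢ = 11.7/5996 + 0.00369 = 0.00564 s.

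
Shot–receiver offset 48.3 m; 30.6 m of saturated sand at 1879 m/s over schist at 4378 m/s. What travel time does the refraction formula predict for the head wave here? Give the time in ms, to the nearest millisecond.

40 ms

θ_c = arcsin(V₁/V₂) = arcsin(1879/4378) = 25.42°, cos θ_c = 0.9032.
Intercept time tᵢ = 2h cos θ_c / V₁ = 2·30.6·0.9032/1879 = 0.02942 s.
t = x/V₂ + tᵢ = 48.3/4378 + 0.02942 = 0.04045 s.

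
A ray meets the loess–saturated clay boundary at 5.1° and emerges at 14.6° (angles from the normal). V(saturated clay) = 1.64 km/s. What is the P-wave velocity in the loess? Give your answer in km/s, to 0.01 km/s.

Snell's law: sin 5.1°/V₁ = sin 14.6°/V₂.
V₁ = V₂·sin 5.1°/sin 14.6° = 1.64 × 0.3527 = 0.58 km/s.

0.58 km/s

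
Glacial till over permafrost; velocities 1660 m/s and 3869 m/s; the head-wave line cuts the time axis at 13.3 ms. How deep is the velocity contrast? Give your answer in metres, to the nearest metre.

12 m

h = tᵢ·V₁·V₂ / (2·√(V₂²−V₁²)).
√(V₂²−V₁²) = √(3869² − 1660²) = 3494.8 m/s.
h = 0.0133 s × 1660 × 3869 / (2 × 3494.8) = 12.22 m.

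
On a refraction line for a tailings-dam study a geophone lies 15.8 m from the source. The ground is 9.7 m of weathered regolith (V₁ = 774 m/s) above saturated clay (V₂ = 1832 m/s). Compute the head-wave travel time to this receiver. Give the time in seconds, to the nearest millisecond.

θ_c = arcsin(V₁/V₂) = arcsin(774/1832) = 24.99°, cos θ_c = 0.9064.
Intercept time tᵢ = 2h cos θ_c / V₁ = 2·9.7·0.9064/774 = 0.02272 s.
t = x/V₂ + tᵢ = 15.8/1832 + 0.02272 = 0.03134 s.

0.031 s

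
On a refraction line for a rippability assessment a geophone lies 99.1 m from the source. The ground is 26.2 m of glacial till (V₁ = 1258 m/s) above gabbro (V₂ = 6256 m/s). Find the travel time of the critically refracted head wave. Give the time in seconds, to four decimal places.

0.0566 s

θ_c = arcsin(V₁/V₂) = arcsin(1258/6256) = 11.60°, cos θ_c = 0.9796.
Intercept time tᵢ = 2h cos θ_c / V₁ = 2·26.2·0.9796/1258 = 0.04080 s.
t = x/V₂ + tᵢ = 99.1/6256 + 0.04080 = 0.05664 s.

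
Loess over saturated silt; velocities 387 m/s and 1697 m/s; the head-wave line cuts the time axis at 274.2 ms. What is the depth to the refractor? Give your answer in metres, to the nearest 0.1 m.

θ_c = arcsin(387/1697) = 13.18°; cos θ_c = 0.9736.
tᵢ = 2h cos θ_c/V₁ ⇒ h = tᵢ·V₁/(2 cos θ_c) = 0.2742·387/(2·0.9736) = 54.49 m.

54.5 m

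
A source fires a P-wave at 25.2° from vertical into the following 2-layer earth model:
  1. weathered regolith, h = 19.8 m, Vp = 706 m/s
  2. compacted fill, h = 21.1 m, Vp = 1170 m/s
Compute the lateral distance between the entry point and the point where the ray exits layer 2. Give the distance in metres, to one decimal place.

Ray parameter p = sin 25.2° / 706 m/s = 6.0309e-04 s/m.
Layer 1: θ = 25.20°; offset = 19.8·tan 25.20° = 9.317 m.
Layer 2: sin θ = p·1170 = 0.7056 → θ = 44.88°; offset = 21.1·tan 44.88° = 21.011 m.
Σ offsets = 30.328 m.

30.3 m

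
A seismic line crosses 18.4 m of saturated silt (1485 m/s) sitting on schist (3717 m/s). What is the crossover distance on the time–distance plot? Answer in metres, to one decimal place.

56.2 m

x_cross = 2h·√((V₂+V₁)/(V₂−V₁)).
(V₂+V₁)/(V₂−V₁) = (3717+1485)/(3717−1485) = 2.3306; √ = 1.5266.
x_cross = 2·18.4·1.5266 = 56.18 m.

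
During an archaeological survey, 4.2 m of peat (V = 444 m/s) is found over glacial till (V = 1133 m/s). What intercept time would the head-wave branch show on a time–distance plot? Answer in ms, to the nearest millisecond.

tᵢ = 2h·√(V₂²−V₁²)/(V₁V₂).
√(V₂²−V₁²) = √(1133²−444²) = 1042.4 m/s.
tᵢ = 2·4.2·1042.4/(444·1133) = 0.01741 s.

17 ms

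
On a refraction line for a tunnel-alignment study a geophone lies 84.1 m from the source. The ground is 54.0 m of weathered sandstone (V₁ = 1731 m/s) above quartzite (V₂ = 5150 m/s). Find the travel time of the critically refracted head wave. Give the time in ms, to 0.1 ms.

75.1 ms

θ_c = arcsin(V₁/V₂) = arcsin(1731/5150) = 19.64°, cos θ_c = 0.9418.
Intercept time tᵢ = 2h cos θ_c / V₁ = 2·54.0·0.9418/1731 = 0.05876 s.
t = x/V₂ + tᵢ = 84.1/5150 + 0.05876 = 0.07509 s.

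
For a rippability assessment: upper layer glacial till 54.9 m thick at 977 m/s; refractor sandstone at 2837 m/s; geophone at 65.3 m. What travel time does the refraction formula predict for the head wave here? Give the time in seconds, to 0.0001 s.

θ_c = arcsin(V₁/V₂) = arcsin(977/2837) = 20.14°, cos θ_c = 0.9388.
Intercept time tᵢ = 2h cos θ_c / V₁ = 2·54.9·0.9388/977 = 0.10551 s.
t = x/V₂ + tᵢ = 65.3/2837 + 0.10551 = 0.12853 s.

0.1285 s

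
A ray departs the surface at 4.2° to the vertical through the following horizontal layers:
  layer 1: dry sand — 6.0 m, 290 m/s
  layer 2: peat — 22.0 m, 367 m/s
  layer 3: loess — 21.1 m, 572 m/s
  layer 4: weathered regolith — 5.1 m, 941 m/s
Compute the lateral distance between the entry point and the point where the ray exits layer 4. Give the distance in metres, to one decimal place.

6.8 m

Ray parameter p = sin 4.2° / 290 m/s = 2.5255e-04 s/m.
Layer 1: θ = 4.20°; offset = 6.0·tan 4.20° = 0.441 m.
Layer 2: sin θ = p·367 = 0.0927 → θ = 5.32°; offset = 22.0·tan 5.32° = 2.048 m.
Layer 3: sin θ = p·572 = 0.1445 → θ = 8.31°; offset = 21.1·tan 8.31° = 3.080 m.
Layer 4: sin θ = p·941 = 0.2376 → θ = 13.75°; offset = 5.1·tan 13.75° = 1.248 m.
Summing the layer offsets gives 6.817 m.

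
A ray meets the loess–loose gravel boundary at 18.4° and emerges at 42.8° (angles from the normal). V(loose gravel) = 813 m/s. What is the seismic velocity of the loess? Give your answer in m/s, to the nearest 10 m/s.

sin 18.4° = 0.3156; sin 42.8° = 0.6794.
V₁ = V₂·(sin θ₁/sin θ₂) = 813·(0.3156/0.6794) = 377.70 m/s.

380 m/s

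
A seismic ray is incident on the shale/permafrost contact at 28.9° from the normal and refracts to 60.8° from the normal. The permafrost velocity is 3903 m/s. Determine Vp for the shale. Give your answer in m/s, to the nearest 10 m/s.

sin 28.9° = 0.4833; sin 60.8° = 0.8729.
V₁ = V₂·(sin θ₁/sin θ₂) = 3903·(0.4833/0.8729) = 2160.85 m/s.

2160 m/s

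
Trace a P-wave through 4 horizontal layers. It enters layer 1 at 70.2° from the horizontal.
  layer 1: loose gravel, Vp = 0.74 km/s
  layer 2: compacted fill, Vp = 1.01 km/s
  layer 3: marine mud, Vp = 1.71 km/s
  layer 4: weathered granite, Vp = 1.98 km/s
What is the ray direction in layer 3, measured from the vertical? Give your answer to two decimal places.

51.51°

From the normal: θ₁ = 90° − 70.2° = 19.8°.
Ray parameter p = sin 19.8° / 0.74 = 4.5775e-01 s/km.
sin θ_3 = p·V_3 = 4.5775e-01 × 1.71 = 0.7828.
θ_3 = arcsin 0.7828 = 51.51°.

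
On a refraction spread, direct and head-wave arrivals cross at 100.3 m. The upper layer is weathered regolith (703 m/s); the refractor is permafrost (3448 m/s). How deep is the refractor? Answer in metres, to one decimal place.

40.8 m

h = (x_cross/2)·√((V₂−V₁)/(V₂+V₁)).
(V₂−V₁)/(V₂+V₁) = (3448−703)/(3448+703) = 0.6613; √ = 0.8132.
h = (100.3/2)·0.8132 = 40.78 m.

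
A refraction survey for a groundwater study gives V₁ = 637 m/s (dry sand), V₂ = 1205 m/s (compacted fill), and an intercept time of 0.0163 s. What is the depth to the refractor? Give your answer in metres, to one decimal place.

h = tᵢ·V₁·V₂ / (2·√(V₂²−V₁²)).
√(V₂²−V₁²) = √(1205² − 637²) = 1022.9 m/s.
h = 0.0163 s × 637 × 1205 / (2 × 1022.9) = 6.12 m.

6.1 m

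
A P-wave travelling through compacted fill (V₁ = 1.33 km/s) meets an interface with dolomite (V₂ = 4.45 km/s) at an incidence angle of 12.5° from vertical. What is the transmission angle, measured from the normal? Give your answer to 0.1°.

Snell's law: sin θ₂ = (V₂/V₁)·sin θ₁ = (4.45/1.33)·sin 12.5° = 0.7242.
θ₂ = sin⁻¹(0.7242) = 46.40° (from vertical).

46.4°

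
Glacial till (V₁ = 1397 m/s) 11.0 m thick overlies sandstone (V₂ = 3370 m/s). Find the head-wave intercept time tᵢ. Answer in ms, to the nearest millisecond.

14 ms

θ_c = arcsin(V₁/V₂) = arcsin(1397/3370) = 24.49°; cos θ_c = 0.9100.
tᵢ = 2h·cos θ_c / V₁ = 2·11.0·0.9100 / 1397 = 0.01433 s.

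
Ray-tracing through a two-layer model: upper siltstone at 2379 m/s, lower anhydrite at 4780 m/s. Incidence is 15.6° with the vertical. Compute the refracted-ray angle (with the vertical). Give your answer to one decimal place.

Snell's law: sin θ₂ = (V₂/V₁)·sin θ₁ = (4780/2379)·sin 15.6° = 0.5403.
θ₂ = arcsin 0.5403 = 32.71° from the normal.

32.7°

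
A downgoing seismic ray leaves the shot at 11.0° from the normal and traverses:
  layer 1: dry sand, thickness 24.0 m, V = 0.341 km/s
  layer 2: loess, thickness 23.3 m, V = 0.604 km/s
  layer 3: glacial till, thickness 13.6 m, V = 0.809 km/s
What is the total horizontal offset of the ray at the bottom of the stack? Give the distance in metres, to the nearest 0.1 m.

19.9 m

Apply Snell's law at each interface; in layer i the horizontal offset is hᵢ·tan θᵢ.
Layer 1: θ = 11.00°; offset = 24.0·tan 11.00° = 4.665 m.
Layer 2: sin θ = 0.604·sin 11.0°/0.341 = 0.3380, θ = 19.75°; offset = 23.3·tan 19.75° = 8.367 m.
Layer 3: sin θ = 0.809·sin 11.0°/0.341 = 0.4527, θ = 26.92°; offset = 13.6·tan 26.92° = 6.904 m.
Total horizontal offset = 19.937 m.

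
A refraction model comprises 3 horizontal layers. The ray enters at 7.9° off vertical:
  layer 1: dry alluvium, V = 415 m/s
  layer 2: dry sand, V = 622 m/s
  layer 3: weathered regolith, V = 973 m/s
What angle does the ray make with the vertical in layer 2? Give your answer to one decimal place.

Ray parameter p = sin 7.9° / 415 = 3.3119e-04 s/m.
sin θ_2 = p·V_2 = 3.3119e-04 × 622 = 0.2060.
θ_2 = 11.89° from the vertical.

11.9°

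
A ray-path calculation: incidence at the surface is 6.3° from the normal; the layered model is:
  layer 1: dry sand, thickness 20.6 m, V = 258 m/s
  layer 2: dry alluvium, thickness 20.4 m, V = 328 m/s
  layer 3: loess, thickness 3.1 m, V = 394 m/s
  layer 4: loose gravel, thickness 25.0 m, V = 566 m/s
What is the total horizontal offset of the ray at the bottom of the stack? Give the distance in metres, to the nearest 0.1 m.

11.9 m

Apply Snell's law at each interface; in layer i the horizontal offset is hᵢ·tan θᵢ.
Layer 1: θ = 6.30°; offset = 20.6·tan 6.30° = 2.274 m.
Layer 2: sin θ = 328·sin 6.3°/258 = 0.1395, θ = 8.02°; offset = 20.4·tan 8.02° = 2.874 m.
Layer 3: sin θ = 394·sin 6.3°/258 = 0.1676, θ = 9.65°; offset = 3.1·tan 9.65° = 0.527 m.
Layer 4: sin θ = 566·sin 6.3°/258 = 0.2407, θ = 13.93°; offset = 25.0·tan 13.93° = 6.201 m.
Σ offsets = 11.876 m.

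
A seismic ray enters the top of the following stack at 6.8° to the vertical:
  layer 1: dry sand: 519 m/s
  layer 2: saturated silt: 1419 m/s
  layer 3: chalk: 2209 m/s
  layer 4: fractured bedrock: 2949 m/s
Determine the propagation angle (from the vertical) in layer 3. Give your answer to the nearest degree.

30°

Ray parameter p = sin 6.8° / 519 = 2.2814e-04 s/m.
sin θ_3 = p·V_3 = 2.2814e-04 × 2209 = 0.5040.
θ_3 = arcsin 0.5040 = 30.26°.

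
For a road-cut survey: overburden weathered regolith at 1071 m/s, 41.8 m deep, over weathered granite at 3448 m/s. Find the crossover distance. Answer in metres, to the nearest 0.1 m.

x_cross = 2h·√((V₂+V₁)/(V₂−V₁)).
(V₂+V₁)/(V₂−V₁) = (3448+1071)/(3448−1071) = 1.9011; √ = 1.3788.
x_cross = 2·41.8·1.3788 = 115.27 m.

115.3 m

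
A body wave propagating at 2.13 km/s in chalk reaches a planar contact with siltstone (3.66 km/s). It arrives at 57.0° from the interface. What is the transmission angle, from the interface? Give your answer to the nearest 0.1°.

Convert to the normal: θ₁ = 90° − 57.0° = 33.0°.
Snell's law: sin θ₂ = (V₂/V₁)·sin θ₁ = (3.66/2.13)·sin 33.0° = 0.9359.
θ₂ = arcsin 0.9359 = 69.37° from the normal.
From the interface: 90° − 69.37° = 20.63°.

20.6°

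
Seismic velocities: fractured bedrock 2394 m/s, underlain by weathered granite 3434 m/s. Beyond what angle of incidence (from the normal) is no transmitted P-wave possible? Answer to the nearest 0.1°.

44.2°

Critical incidence: sin θ_c = V₁/V₂ = 2394/3434 = 0.6971.
θ_c = arcsin 0.6971 = 44.20°.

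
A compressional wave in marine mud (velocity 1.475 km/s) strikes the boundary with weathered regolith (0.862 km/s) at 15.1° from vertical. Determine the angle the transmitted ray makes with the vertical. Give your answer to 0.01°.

8.76°

sin θ₁/V₁ = sin θ₂/V₂ ⇒ sin θ₂ = 0.862·sin 15.1°/1.475 = 0.862·0.2605/1.475 = 0.1522.
θ₂ = sin⁻¹(0.1522) = 8.76° (from vertical).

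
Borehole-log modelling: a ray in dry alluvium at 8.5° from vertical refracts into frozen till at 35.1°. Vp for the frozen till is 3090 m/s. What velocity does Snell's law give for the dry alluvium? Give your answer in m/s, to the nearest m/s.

sin 8.5° = 0.1478; sin 35.1° = 0.5750.
V₁ = V₂·(sin θ₁/sin θ₂) = 3090·(0.1478/0.5750) = 794.31 m/s.

794 m/s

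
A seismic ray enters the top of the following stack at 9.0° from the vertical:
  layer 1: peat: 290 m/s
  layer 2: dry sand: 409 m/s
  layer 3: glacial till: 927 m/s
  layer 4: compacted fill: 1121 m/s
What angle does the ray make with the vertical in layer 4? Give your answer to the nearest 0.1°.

Snell's law across each interface conserves sin θ / V, so sin θ_4 = V_4·sin θ₁/V₁.
sin θ_4 = 1121 × sin 9.0° / 290 = 0.6047.
θ_4 = 37.21° from the vertical.

37.2°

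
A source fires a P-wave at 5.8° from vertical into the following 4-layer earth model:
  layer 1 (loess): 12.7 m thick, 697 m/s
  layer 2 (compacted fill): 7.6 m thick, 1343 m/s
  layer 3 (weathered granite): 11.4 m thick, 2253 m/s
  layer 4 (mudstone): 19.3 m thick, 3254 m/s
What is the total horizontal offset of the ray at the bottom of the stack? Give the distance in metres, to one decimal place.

17.1 m

Ray parameter p = sin 5.8° / 697 m/s = 1.4499e-04 s/m.
Layer 1: θ = 5.80°; offset = 12.7·tan 5.80° = 1.290 m.
Layer 2: sin θ = p·1343 = 0.1947 → θ = 11.23°; offset = 7.6·tan 11.23° = 1.509 m.
Layer 3: sin θ = p·2253 = 0.3267 → θ = 19.07°; offset = 11.4·tan 19.07° = 3.940 m.
Layer 4: sin θ = p·3254 = 0.4718 → θ = 28.15°; offset = 19.3·tan 28.15° = 10.327 m.
Total horizontal offset = 17.066 m.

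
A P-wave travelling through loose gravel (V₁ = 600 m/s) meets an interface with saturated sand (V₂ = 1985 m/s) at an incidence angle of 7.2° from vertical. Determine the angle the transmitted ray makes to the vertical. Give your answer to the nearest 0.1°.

sin θ₁/V₁ = sin θ₂/V₂ ⇒ sin θ₂ = 1985·sin 7.2°/600 = 1985·0.1253/600 = 0.4146.
θ₂ = arcsin 0.4146 = 24.50° from the normal.

24.5°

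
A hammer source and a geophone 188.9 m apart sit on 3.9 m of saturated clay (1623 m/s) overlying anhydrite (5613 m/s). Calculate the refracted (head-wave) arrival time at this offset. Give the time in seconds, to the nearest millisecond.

t = x/V₂ + 2h·√(V₂²−V₁²)/(V₁V₂).
√(V₂²−V₁²) = √(5613²−1623²) = 5373.2 m/s; delay term = 2·3.9·5373.2/(1623·5613) = 0.00460 s.
t = 188.9/5613 + 0.00460 = 0.03825 s.

0.038 s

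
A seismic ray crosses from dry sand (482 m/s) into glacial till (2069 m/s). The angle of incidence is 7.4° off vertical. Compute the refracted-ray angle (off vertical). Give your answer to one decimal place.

33.6°

Snell's law: sin θ₂ = (V₂/V₁)·sin θ₁ = (2069/482)·sin 7.4° = 0.5529.
θ₂ = sin⁻¹(0.5529) = 33.56° (from vertical).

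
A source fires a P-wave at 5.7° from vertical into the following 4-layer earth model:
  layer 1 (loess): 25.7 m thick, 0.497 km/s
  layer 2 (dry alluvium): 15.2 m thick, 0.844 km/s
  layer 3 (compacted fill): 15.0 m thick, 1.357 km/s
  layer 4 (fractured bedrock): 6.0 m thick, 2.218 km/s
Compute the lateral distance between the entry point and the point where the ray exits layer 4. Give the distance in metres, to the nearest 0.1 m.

Ray parameter p = sin 5.7° / 0.497 km/s = 1.9984e-01 s/km.
Layer 1: θ = 5.70°; offset = 25.7·tan 5.70° = 2.565 m.
Layer 2: sin θ = p·0.844 = 0.1687 → θ = 9.71°; offset = 15.2·tan 9.71° = 2.601 m.
Layer 3: sin θ = p·1.357 = 0.2712 → θ = 15.73°; offset = 15.0·tan 15.73° = 4.226 m.
Layer 4: sin θ = p·2.218 = 0.4432 → θ = 26.31°; offset = 6.0·tan 26.31° = 2.967 m.
Summing the layer offsets gives 12.359 m.

12.4 m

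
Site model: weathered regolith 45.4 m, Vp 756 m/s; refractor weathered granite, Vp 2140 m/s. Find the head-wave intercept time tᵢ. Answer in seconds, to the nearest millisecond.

0.112 s

tᵢ = 2h·√(V₂²−V₁²)/(V₁V₂).
√(V₂²−V₁²) = √(2140²−756²) = 2002.0 m/s.
tᵢ = 2·45.4·2002.0/(756·2140) = 0.11236 s.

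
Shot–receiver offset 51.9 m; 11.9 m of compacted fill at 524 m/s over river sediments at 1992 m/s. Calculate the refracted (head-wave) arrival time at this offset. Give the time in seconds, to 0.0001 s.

0.0699 s

t = x/V₂ + 2h·√(V₂²−V₁²)/(V₁V₂).
√(V₂²−V₁²) = √(1992²−524²) = 1921.8 m/s; delay term = 2·11.9·1921.8/(524·1992) = 0.04382 s.
t = 51.9/1992 + 0.04382 = 0.06987 s.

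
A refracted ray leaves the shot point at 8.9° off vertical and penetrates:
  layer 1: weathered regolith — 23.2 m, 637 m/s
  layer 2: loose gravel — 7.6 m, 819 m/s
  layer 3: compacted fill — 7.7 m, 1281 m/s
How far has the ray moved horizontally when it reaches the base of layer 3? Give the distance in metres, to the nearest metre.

8 m

p = sin θ₁/V₁ = sin 8.9°/637 = 2.4287e-04 s/m is conserved through the stack.
Layer 1: θ = 8.90°; offset = 23.2·tan 8.90° = 3.633 m.
Layer 2: sin θ = p·819 = 0.1989 → θ = 11.47°; offset = 7.6·tan 11.47° = 1.543 m.
Layer 3: sin θ = p·1281 = 0.3111 → θ = 18.13°; offset = 7.7·tan 18.13° = 2.521 m.
Summing the layer offsets gives 7.696 m.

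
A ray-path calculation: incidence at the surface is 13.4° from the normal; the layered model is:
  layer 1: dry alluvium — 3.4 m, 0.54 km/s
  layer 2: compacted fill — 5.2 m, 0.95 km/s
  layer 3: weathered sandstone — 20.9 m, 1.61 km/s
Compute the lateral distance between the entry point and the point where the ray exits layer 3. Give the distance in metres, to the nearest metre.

23 m

p = sin θ₁/V₁ = sin 13.4°/0.54 = 4.2916e-01 s/km is conserved through the stack.
Layer 1: θ = 13.40°; offset = 3.4·tan 13.40° = 0.810 m.
Layer 2: sin θ = p·0.95 = 0.4077 → θ = 24.06°; offset = 5.2·tan 24.06° = 2.322 m.
Layer 3: sin θ = p·1.61 = 0.6910 → θ = 43.71°; offset = 20.9·tan 43.71° = 19.976 m.
Σ offsets = 23.108 m.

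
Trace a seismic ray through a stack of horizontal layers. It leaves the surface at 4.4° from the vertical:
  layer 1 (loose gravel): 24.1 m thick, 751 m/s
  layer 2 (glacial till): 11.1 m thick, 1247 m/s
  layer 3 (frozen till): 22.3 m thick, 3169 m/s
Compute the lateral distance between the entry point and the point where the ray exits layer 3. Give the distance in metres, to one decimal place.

Ray parameter p = sin 4.4° / 751 m/s = 1.0216e-04 s/m.
Layer 1: θ = 4.40°; offset = 24.1·tan 4.40° = 1.854 m.
Layer 2: sin θ = p·1247 = 0.1274 → θ = 7.32°; offset = 11.1·tan 7.32° = 1.426 m.
Layer 3: sin θ = p·3169 = 0.3237 → θ = 18.89°; offset = 22.3·tan 18.89° = 7.630 m.
Summing the layer offsets gives 10.910 m.

10.9 m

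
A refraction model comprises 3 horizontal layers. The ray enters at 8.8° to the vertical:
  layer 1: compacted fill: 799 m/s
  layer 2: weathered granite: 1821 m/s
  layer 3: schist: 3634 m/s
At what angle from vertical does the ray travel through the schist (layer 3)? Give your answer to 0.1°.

44.1°

Snell's law across each interface conserves sin θ / V, so sin θ_3 = V_3·sin θ₁/V₁.
sin θ_3 = 3634 × sin 8.8° / 799 = 0.6958.
θ_3 = 44.09° from the vertical.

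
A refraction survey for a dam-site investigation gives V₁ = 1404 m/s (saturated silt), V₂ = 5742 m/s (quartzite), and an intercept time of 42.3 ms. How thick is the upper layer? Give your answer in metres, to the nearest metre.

θ_c = arcsin(1404/5742) = 14.15°; cos θ_c = 0.9696.
tᵢ = 2h cos θ_c/V₁ ⇒ h = tᵢ·V₁/(2 cos θ_c) = 0.0423·1404/(2·0.9696) = 30.62 m.

31 m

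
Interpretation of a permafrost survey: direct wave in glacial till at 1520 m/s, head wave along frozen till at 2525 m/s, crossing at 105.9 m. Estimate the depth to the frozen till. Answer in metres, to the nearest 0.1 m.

x_cross = 2h·√((V₂+V₁)/(V₂−V₁)) → h = x_cross / (2·√((V₂+V₁)/(V₂−V₁))).
√((V₂+V₁)/(V₂−V₁)) = √((2525+1520)/(2525−1520)) = 2.0062.
h = 105.9 / (2·2.0062) = 26.39 m.

26.4 m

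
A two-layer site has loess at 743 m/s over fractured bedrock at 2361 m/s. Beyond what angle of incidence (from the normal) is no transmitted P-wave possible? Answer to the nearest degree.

At critical incidence the refracted ray runs along the interface (θ₂ = 90°), so sin θ_c = V₁/V₂.
θ_c = arcsin(743/2361) = arcsin 0.3147 = 18.34°.

18°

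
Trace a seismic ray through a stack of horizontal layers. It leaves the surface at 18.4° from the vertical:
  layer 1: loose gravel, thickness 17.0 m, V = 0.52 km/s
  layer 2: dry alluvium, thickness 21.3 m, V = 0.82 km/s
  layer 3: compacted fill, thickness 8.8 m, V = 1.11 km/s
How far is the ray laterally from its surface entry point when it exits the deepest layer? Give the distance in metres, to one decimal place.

25.9 m

Apply Snell's law at each interface; in layer i the horizontal offset is hᵢ·tan θᵢ.
Layer 1: θ = 18.40°; offset = 17.0·tan 18.40° = 5.655 m.
Layer 2: sin θ = 0.82·sin 18.4°/0.52 = 0.4978, θ = 29.85°; offset = 21.3·tan 29.85° = 12.224 m.
Layer 3: sin θ = 1.11·sin 18.4°/0.52 = 0.6738, θ = 42.36°; offset = 8.8·tan 42.36° = 8.024 m.
Summing the layer offsets gives 25.904 m.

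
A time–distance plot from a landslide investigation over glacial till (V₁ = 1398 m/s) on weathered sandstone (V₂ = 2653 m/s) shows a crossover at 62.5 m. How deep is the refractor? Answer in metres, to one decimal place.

17.4 m

x_cross = 2h·√((V₂+V₁)/(V₂−V₁)) → h = x_cross / (2·√((V₂+V₁)/(V₂−V₁))).
√((V₂+V₁)/(V₂−V₁)) = √((2653+1398)/(2653−1398)) = 1.7966.
h = 62.5 / (2·1.7966) = 17.39 m.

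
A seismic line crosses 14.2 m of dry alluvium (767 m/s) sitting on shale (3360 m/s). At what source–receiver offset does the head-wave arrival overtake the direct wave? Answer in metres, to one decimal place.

35.8 m

x_cross = 2h·√((V₂+V₁)/(V₂−V₁)).
(V₂+V₁)/(V₂−V₁) = (3360+767)/(3360−767) = 1.5916; √ = 1.2616.
x_cross = 2·14.2·1.2616 = 35.83 m.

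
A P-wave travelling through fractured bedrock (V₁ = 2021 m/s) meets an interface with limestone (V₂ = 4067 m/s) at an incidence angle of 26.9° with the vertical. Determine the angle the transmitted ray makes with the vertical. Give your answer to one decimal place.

65.6°

sin θ₁/V₁ = sin θ₂/V₂ ⇒ sin θ₂ = 4067·sin 26.9°/2021 = 4067·0.4524/2021 = 0.9105.
θ₂ = sin⁻¹(0.9105) = 65.57° (from vertical).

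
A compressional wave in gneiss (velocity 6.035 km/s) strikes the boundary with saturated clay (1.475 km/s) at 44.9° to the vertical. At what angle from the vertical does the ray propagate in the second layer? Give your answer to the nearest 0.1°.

9.9°

Snell's law: sin θ₂ = (V₂/V₁)·sin θ₁ = (1.475/6.035)·sin 44.9° = 0.1725.
θ₂ = sin⁻¹(0.1725) = 9.93° (from vertical).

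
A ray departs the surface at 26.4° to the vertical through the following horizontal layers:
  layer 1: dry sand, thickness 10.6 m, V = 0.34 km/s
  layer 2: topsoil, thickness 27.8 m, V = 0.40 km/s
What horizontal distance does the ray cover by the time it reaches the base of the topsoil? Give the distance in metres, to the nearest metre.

Apply Snell's law at each interface; in layer i the horizontal offset is hᵢ·tan θᵢ.
Layer 1: θ = 26.40°; offset = 10.6·tan 26.40° = 5.262 m.
Layer 2: sin θ = 0.40·sin 26.4°/0.34 = 0.5231, θ = 31.54°; offset = 27.8·tan 31.54° = 17.063 m.
Σ offsets = 22.325 m.

22 m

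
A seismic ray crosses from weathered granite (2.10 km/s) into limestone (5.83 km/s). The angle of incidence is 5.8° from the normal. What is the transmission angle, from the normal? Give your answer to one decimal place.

16.3°

sin θ₁/V₁ = sin θ₂/V₂ ⇒ sin θ₂ = 5.83·sin 5.8°/2.10 = 5.83·0.1011/2.10 = 0.2806.
θ₂ = sin⁻¹(0.2806) = 16.29° (from vertical).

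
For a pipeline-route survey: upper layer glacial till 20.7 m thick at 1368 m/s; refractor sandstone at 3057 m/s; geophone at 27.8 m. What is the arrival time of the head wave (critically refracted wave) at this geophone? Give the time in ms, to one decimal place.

36.2 ms

t = x/V₂ + 2h·√(V₂²−V₁²)/(V₁V₂).
√(V₂²−V₁²) = √(3057²−1368²) = 2733.8 m/s; delay term = 2·20.7·2733.8/(1368·3057) = 0.02706 s.
t = 27.8/3057 + 0.02706 = 0.03616 s.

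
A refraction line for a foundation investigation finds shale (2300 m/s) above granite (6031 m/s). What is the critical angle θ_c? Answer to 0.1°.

22.4°

Critical incidence: sin θ_c = V₁/V₂ = 2300/6031 = 0.3814.
θ_c = arcsin 0.3814 = 22.42°.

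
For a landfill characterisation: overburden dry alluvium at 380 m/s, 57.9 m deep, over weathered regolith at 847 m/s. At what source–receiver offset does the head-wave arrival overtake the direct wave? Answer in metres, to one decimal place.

187.7 m

θ_c = arcsin(380/847) = 26.66°, so cos θ_c = 0.8937 and tᵢ = 2h cos θ_c/V₁ = 0.2723 s.
At crossover x/V₁ = x/V₂ + tᵢ ⇒ x = tᵢ/(1/V₁ − 1/V₂) = 0.27235/(2.6316e-03 − 1.1806e-03) = 187.70 m.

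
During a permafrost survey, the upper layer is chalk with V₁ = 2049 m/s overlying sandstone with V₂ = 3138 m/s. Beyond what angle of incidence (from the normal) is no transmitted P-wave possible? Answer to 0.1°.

40.8°

Critical incidence: sin θ_c = V₁/V₂ = 2049/3138 = 0.6530.
θ_c = arcsin 0.6530 = 40.77°.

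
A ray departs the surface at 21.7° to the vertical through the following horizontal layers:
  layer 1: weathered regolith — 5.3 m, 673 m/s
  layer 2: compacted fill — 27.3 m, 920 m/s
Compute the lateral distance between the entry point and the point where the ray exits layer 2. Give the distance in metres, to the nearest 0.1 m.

18.1 m

p = sin θ₁/V₁ = sin 21.7°/673 = 5.4940e-04 s/m is conserved through the stack.
Layer 1: θ = 21.70°; offset = 5.3·tan 21.70° = 2.109 m.
Layer 2: sin θ = p·920 = 0.5054 → θ = 30.36°; offset = 27.3·tan 30.36° = 15.992 m.
Total horizontal offset = 18.101 m.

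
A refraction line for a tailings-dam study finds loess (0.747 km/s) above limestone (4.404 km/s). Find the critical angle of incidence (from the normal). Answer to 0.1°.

At critical incidence the refracted ray runs along the interface (θ₂ = 90°), so sin θ_c = V₁/V₂.
θ_c = arcsin(0.747/4.404) = arcsin 0.1696 = 9.77°.

9.8°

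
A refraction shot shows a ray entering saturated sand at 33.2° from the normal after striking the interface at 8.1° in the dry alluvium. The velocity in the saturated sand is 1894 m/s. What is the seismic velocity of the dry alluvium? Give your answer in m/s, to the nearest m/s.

487 m/s

Snell's law: sin 8.1°/V₁ = sin 33.2°/V₂.
V₁ = V₂·sin 8.1°/sin 33.2° = 1894 × 0.2573 = 487.37 m/s.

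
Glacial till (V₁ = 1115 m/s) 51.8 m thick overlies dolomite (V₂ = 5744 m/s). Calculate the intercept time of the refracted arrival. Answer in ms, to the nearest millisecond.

θ_c = arcsin(V₁/V₂) = arcsin(1115/5744) = 11.19°; cos θ_c = 0.9810.
tᵢ = 2h·cos θ_c / V₁ = 2·51.8·0.9810 / 1115 = 0.09115 s.

91 ms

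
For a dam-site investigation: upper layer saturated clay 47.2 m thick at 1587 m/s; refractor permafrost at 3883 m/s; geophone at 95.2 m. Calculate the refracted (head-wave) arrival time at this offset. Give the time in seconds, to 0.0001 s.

0.0788 s

t = x/V₂ + 2h·√(V₂²−V₁²)/(V₁V₂).
√(V₂²−V₁²) = √(3883²−1587²) = 3543.9 m/s; delay term = 2·47.2·3543.9/(1587·3883) = 0.05429 s.
t = 95.2/3883 + 0.05429 = 0.07881 s.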